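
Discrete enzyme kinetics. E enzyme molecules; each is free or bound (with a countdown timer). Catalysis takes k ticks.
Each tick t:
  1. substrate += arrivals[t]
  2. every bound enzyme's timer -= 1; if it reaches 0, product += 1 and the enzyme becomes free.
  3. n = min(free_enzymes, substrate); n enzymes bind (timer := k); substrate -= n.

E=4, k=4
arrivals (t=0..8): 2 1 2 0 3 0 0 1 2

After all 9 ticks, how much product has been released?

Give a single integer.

t=0: arr=2 -> substrate=0 bound=2 product=0
t=1: arr=1 -> substrate=0 bound=3 product=0
t=2: arr=2 -> substrate=1 bound=4 product=0
t=3: arr=0 -> substrate=1 bound=4 product=0
t=4: arr=3 -> substrate=2 bound=4 product=2
t=5: arr=0 -> substrate=1 bound=4 product=3
t=6: arr=0 -> substrate=0 bound=4 product=4
t=7: arr=1 -> substrate=1 bound=4 product=4
t=8: arr=2 -> substrate=1 bound=4 product=6

Answer: 6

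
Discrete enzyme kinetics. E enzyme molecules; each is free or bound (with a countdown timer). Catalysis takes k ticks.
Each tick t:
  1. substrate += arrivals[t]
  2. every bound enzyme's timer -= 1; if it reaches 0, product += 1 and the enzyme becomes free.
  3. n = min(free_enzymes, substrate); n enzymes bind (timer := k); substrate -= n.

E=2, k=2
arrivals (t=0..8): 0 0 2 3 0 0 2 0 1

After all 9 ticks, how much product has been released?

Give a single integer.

Answer: 6

Derivation:
t=0: arr=0 -> substrate=0 bound=0 product=0
t=1: arr=0 -> substrate=0 bound=0 product=0
t=2: arr=2 -> substrate=0 bound=2 product=0
t=3: arr=3 -> substrate=3 bound=2 product=0
t=4: arr=0 -> substrate=1 bound=2 product=2
t=5: arr=0 -> substrate=1 bound=2 product=2
t=6: arr=2 -> substrate=1 bound=2 product=4
t=7: arr=0 -> substrate=1 bound=2 product=4
t=8: arr=1 -> substrate=0 bound=2 product=6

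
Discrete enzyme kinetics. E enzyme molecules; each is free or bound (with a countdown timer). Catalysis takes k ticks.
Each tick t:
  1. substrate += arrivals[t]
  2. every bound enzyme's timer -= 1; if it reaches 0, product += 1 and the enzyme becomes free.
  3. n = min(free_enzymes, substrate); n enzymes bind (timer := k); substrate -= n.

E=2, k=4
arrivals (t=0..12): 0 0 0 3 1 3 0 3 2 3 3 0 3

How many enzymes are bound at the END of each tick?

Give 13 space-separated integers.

t=0: arr=0 -> substrate=0 bound=0 product=0
t=1: arr=0 -> substrate=0 bound=0 product=0
t=2: arr=0 -> substrate=0 bound=0 product=0
t=3: arr=3 -> substrate=1 bound=2 product=0
t=4: arr=1 -> substrate=2 bound=2 product=0
t=5: arr=3 -> substrate=5 bound=2 product=0
t=6: arr=0 -> substrate=5 bound=2 product=0
t=7: arr=3 -> substrate=6 bound=2 product=2
t=8: arr=2 -> substrate=8 bound=2 product=2
t=9: arr=3 -> substrate=11 bound=2 product=2
t=10: arr=3 -> substrate=14 bound=2 product=2
t=11: arr=0 -> substrate=12 bound=2 product=4
t=12: arr=3 -> substrate=15 bound=2 product=4

Answer: 0 0 0 2 2 2 2 2 2 2 2 2 2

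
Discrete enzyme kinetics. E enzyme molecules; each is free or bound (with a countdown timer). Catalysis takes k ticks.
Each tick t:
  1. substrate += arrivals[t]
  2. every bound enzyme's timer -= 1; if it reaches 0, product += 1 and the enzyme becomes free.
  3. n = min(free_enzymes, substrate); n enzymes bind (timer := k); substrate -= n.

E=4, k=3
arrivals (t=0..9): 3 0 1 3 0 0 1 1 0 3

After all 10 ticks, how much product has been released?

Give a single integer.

Answer: 8

Derivation:
t=0: arr=3 -> substrate=0 bound=3 product=0
t=1: arr=0 -> substrate=0 bound=3 product=0
t=2: arr=1 -> substrate=0 bound=4 product=0
t=3: arr=3 -> substrate=0 bound=4 product=3
t=4: arr=0 -> substrate=0 bound=4 product=3
t=5: arr=0 -> substrate=0 bound=3 product=4
t=6: arr=1 -> substrate=0 bound=1 product=7
t=7: arr=1 -> substrate=0 bound=2 product=7
t=8: arr=0 -> substrate=0 bound=2 product=7
t=9: arr=3 -> substrate=0 bound=4 product=8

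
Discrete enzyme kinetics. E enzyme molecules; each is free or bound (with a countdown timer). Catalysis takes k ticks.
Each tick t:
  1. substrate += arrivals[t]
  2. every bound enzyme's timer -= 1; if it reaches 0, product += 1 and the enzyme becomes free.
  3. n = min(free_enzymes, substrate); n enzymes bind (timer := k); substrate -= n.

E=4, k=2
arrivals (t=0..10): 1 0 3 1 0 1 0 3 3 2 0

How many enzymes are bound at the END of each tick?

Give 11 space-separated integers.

Answer: 1 1 3 4 1 1 1 3 4 4 4

Derivation:
t=0: arr=1 -> substrate=0 bound=1 product=0
t=1: arr=0 -> substrate=0 bound=1 product=0
t=2: arr=3 -> substrate=0 bound=3 product=1
t=3: arr=1 -> substrate=0 bound=4 product=1
t=4: arr=0 -> substrate=0 bound=1 product=4
t=5: arr=1 -> substrate=0 bound=1 product=5
t=6: arr=0 -> substrate=0 bound=1 product=5
t=7: arr=3 -> substrate=0 bound=3 product=6
t=8: arr=3 -> substrate=2 bound=4 product=6
t=9: arr=2 -> substrate=1 bound=4 product=9
t=10: arr=0 -> substrate=0 bound=4 product=10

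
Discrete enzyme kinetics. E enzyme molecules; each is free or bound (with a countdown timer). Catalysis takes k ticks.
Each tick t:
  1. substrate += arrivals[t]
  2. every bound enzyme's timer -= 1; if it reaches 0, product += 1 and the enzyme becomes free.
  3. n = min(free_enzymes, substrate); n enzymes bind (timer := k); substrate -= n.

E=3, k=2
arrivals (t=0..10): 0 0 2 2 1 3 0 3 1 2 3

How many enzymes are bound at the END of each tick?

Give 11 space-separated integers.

t=0: arr=0 -> substrate=0 bound=0 product=0
t=1: arr=0 -> substrate=0 bound=0 product=0
t=2: arr=2 -> substrate=0 bound=2 product=0
t=3: arr=2 -> substrate=1 bound=3 product=0
t=4: arr=1 -> substrate=0 bound=3 product=2
t=5: arr=3 -> substrate=2 bound=3 product=3
t=6: arr=0 -> substrate=0 bound=3 product=5
t=7: arr=3 -> substrate=2 bound=3 product=6
t=8: arr=1 -> substrate=1 bound=3 product=8
t=9: arr=2 -> substrate=2 bound=3 product=9
t=10: arr=3 -> substrate=3 bound=3 product=11

Answer: 0 0 2 3 3 3 3 3 3 3 3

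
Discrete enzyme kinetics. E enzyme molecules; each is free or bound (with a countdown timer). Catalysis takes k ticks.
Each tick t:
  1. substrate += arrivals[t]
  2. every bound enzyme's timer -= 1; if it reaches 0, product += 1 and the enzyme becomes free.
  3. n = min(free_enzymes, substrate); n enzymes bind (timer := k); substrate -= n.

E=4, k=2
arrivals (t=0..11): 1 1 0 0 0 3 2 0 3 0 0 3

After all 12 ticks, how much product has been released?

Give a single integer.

t=0: arr=1 -> substrate=0 bound=1 product=0
t=1: arr=1 -> substrate=0 bound=2 product=0
t=2: arr=0 -> substrate=0 bound=1 product=1
t=3: arr=0 -> substrate=0 bound=0 product=2
t=4: arr=0 -> substrate=0 bound=0 product=2
t=5: arr=3 -> substrate=0 bound=3 product=2
t=6: arr=2 -> substrate=1 bound=4 product=2
t=7: arr=0 -> substrate=0 bound=2 product=5
t=8: arr=3 -> substrate=0 bound=4 product=6
t=9: arr=0 -> substrate=0 bound=3 product=7
t=10: arr=0 -> substrate=0 bound=0 product=10
t=11: arr=3 -> substrate=0 bound=3 product=10

Answer: 10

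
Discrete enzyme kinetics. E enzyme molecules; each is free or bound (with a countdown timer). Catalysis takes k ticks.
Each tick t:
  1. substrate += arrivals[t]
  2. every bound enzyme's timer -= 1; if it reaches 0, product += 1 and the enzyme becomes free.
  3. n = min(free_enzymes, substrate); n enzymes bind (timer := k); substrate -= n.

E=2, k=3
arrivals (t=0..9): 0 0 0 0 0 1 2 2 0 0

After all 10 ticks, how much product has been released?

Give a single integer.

t=0: arr=0 -> substrate=0 bound=0 product=0
t=1: arr=0 -> substrate=0 bound=0 product=0
t=2: arr=0 -> substrate=0 bound=0 product=0
t=3: arr=0 -> substrate=0 bound=0 product=0
t=4: arr=0 -> substrate=0 bound=0 product=0
t=5: arr=1 -> substrate=0 bound=1 product=0
t=6: arr=2 -> substrate=1 bound=2 product=0
t=7: arr=2 -> substrate=3 bound=2 product=0
t=8: arr=0 -> substrate=2 bound=2 product=1
t=9: arr=0 -> substrate=1 bound=2 product=2

Answer: 2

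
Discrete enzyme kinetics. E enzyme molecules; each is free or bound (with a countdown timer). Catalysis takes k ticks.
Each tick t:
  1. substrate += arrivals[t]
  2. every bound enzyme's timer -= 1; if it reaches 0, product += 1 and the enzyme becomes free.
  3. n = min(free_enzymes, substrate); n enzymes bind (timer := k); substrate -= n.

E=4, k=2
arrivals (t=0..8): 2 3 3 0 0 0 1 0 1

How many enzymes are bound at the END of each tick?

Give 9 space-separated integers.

Answer: 2 4 4 4 2 0 1 1 1

Derivation:
t=0: arr=2 -> substrate=0 bound=2 product=0
t=1: arr=3 -> substrate=1 bound=4 product=0
t=2: arr=3 -> substrate=2 bound=4 product=2
t=3: arr=0 -> substrate=0 bound=4 product=4
t=4: arr=0 -> substrate=0 bound=2 product=6
t=5: arr=0 -> substrate=0 bound=0 product=8
t=6: arr=1 -> substrate=0 bound=1 product=8
t=7: arr=0 -> substrate=0 bound=1 product=8
t=8: arr=1 -> substrate=0 bound=1 product=9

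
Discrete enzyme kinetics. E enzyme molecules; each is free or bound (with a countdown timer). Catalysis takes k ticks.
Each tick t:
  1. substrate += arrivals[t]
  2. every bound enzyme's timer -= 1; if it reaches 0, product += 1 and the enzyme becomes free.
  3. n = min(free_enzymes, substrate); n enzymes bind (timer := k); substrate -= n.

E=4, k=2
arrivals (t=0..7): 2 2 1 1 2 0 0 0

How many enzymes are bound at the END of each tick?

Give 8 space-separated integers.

Answer: 2 4 3 2 3 2 0 0

Derivation:
t=0: arr=2 -> substrate=0 bound=2 product=0
t=1: arr=2 -> substrate=0 bound=4 product=0
t=2: arr=1 -> substrate=0 bound=3 product=2
t=3: arr=1 -> substrate=0 bound=2 product=4
t=4: arr=2 -> substrate=0 bound=3 product=5
t=5: arr=0 -> substrate=0 bound=2 product=6
t=6: arr=0 -> substrate=0 bound=0 product=8
t=7: arr=0 -> substrate=0 bound=0 product=8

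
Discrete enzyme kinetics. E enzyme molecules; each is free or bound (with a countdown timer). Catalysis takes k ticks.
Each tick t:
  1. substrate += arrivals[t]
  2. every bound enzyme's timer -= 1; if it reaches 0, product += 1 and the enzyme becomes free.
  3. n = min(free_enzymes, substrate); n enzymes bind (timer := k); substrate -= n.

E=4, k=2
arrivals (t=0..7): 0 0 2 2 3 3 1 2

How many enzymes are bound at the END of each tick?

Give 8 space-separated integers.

Answer: 0 0 2 4 4 4 4 4

Derivation:
t=0: arr=0 -> substrate=0 bound=0 product=0
t=1: arr=0 -> substrate=0 bound=0 product=0
t=2: arr=2 -> substrate=0 bound=2 product=0
t=3: arr=2 -> substrate=0 bound=4 product=0
t=4: arr=3 -> substrate=1 bound=4 product=2
t=5: arr=3 -> substrate=2 bound=4 product=4
t=6: arr=1 -> substrate=1 bound=4 product=6
t=7: arr=2 -> substrate=1 bound=4 product=8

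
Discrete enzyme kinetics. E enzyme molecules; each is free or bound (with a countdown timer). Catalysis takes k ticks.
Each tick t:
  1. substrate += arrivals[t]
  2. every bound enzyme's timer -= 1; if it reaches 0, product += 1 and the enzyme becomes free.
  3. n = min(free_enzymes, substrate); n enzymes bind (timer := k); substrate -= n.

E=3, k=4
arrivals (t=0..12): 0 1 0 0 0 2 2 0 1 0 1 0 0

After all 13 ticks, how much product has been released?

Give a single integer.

t=0: arr=0 -> substrate=0 bound=0 product=0
t=1: arr=1 -> substrate=0 bound=1 product=0
t=2: arr=0 -> substrate=0 bound=1 product=0
t=3: arr=0 -> substrate=0 bound=1 product=0
t=4: arr=0 -> substrate=0 bound=1 product=0
t=5: arr=2 -> substrate=0 bound=2 product=1
t=6: arr=2 -> substrate=1 bound=3 product=1
t=7: arr=0 -> substrate=1 bound=3 product=1
t=8: arr=1 -> substrate=2 bound=3 product=1
t=9: arr=0 -> substrate=0 bound=3 product=3
t=10: arr=1 -> substrate=0 bound=3 product=4
t=11: arr=0 -> substrate=0 bound=3 product=4
t=12: arr=0 -> substrate=0 bound=3 product=4

Answer: 4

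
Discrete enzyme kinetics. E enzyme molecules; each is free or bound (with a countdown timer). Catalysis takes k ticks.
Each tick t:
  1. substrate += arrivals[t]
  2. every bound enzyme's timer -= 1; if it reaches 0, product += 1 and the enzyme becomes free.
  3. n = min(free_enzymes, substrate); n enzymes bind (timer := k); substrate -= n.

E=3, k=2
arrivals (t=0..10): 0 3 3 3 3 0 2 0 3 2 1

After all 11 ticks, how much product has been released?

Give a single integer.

Answer: 12

Derivation:
t=0: arr=0 -> substrate=0 bound=0 product=0
t=1: arr=3 -> substrate=0 bound=3 product=0
t=2: arr=3 -> substrate=3 bound=3 product=0
t=3: arr=3 -> substrate=3 bound=3 product=3
t=4: arr=3 -> substrate=6 bound=3 product=3
t=5: arr=0 -> substrate=3 bound=3 product=6
t=6: arr=2 -> substrate=5 bound=3 product=6
t=7: arr=0 -> substrate=2 bound=3 product=9
t=8: arr=3 -> substrate=5 bound=3 product=9
t=9: arr=2 -> substrate=4 bound=3 product=12
t=10: arr=1 -> substrate=5 bound=3 product=12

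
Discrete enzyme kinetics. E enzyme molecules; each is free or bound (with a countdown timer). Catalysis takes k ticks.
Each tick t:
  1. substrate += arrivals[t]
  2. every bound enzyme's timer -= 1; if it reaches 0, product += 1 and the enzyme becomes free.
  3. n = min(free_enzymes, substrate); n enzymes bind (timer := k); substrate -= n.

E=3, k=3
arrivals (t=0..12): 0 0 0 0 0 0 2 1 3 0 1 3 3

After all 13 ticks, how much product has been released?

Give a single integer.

t=0: arr=0 -> substrate=0 bound=0 product=0
t=1: arr=0 -> substrate=0 bound=0 product=0
t=2: arr=0 -> substrate=0 bound=0 product=0
t=3: arr=0 -> substrate=0 bound=0 product=0
t=4: arr=0 -> substrate=0 bound=0 product=0
t=5: arr=0 -> substrate=0 bound=0 product=0
t=6: arr=2 -> substrate=0 bound=2 product=0
t=7: arr=1 -> substrate=0 bound=3 product=0
t=8: arr=3 -> substrate=3 bound=3 product=0
t=9: arr=0 -> substrate=1 bound=3 product=2
t=10: arr=1 -> substrate=1 bound=3 product=3
t=11: arr=3 -> substrate=4 bound=3 product=3
t=12: arr=3 -> substrate=5 bound=3 product=5

Answer: 5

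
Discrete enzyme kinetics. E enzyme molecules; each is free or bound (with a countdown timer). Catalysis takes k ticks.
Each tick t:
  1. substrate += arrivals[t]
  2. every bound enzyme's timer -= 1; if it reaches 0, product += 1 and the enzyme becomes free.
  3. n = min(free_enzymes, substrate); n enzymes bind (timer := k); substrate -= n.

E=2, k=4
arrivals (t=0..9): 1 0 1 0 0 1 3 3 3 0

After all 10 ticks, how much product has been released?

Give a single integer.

Answer: 3

Derivation:
t=0: arr=1 -> substrate=0 bound=1 product=0
t=1: arr=0 -> substrate=0 bound=1 product=0
t=2: arr=1 -> substrate=0 bound=2 product=0
t=3: arr=0 -> substrate=0 bound=2 product=0
t=4: arr=0 -> substrate=0 bound=1 product=1
t=5: arr=1 -> substrate=0 bound=2 product=1
t=6: arr=3 -> substrate=2 bound=2 product=2
t=7: arr=3 -> substrate=5 bound=2 product=2
t=8: arr=3 -> substrate=8 bound=2 product=2
t=9: arr=0 -> substrate=7 bound=2 product=3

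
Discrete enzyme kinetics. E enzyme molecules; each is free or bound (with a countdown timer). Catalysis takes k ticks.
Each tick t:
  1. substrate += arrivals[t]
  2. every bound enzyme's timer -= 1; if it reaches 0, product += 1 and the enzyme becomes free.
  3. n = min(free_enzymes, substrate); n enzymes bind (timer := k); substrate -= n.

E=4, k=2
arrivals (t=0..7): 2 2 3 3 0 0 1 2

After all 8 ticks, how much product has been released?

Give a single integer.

Answer: 10

Derivation:
t=0: arr=2 -> substrate=0 bound=2 product=0
t=1: arr=2 -> substrate=0 bound=4 product=0
t=2: arr=3 -> substrate=1 bound=4 product=2
t=3: arr=3 -> substrate=2 bound=4 product=4
t=4: arr=0 -> substrate=0 bound=4 product=6
t=5: arr=0 -> substrate=0 bound=2 product=8
t=6: arr=1 -> substrate=0 bound=1 product=10
t=7: arr=2 -> substrate=0 bound=3 product=10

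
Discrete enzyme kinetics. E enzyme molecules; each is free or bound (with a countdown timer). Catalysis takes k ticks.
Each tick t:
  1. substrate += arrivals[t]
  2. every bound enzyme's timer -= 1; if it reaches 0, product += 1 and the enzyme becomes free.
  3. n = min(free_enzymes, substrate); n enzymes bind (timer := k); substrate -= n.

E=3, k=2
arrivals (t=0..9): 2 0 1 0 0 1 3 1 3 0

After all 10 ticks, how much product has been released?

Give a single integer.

t=0: arr=2 -> substrate=0 bound=2 product=0
t=1: arr=0 -> substrate=0 bound=2 product=0
t=2: arr=1 -> substrate=0 bound=1 product=2
t=3: arr=0 -> substrate=0 bound=1 product=2
t=4: arr=0 -> substrate=0 bound=0 product=3
t=5: arr=1 -> substrate=0 bound=1 product=3
t=6: arr=3 -> substrate=1 bound=3 product=3
t=7: arr=1 -> substrate=1 bound=3 product=4
t=8: arr=3 -> substrate=2 bound=3 product=6
t=9: arr=0 -> substrate=1 bound=3 product=7

Answer: 7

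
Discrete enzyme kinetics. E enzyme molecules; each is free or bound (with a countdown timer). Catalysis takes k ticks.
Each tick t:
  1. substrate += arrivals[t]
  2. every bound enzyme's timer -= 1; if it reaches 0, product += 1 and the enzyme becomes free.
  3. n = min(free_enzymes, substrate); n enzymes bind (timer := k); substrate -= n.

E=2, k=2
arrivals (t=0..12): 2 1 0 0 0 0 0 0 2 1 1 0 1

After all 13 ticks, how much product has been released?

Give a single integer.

t=0: arr=2 -> substrate=0 bound=2 product=0
t=1: arr=1 -> substrate=1 bound=2 product=0
t=2: arr=0 -> substrate=0 bound=1 product=2
t=3: arr=0 -> substrate=0 bound=1 product=2
t=4: arr=0 -> substrate=0 bound=0 product=3
t=5: arr=0 -> substrate=0 bound=0 product=3
t=6: arr=0 -> substrate=0 bound=0 product=3
t=7: arr=0 -> substrate=0 bound=0 product=3
t=8: arr=2 -> substrate=0 bound=2 product=3
t=9: arr=1 -> substrate=1 bound=2 product=3
t=10: arr=1 -> substrate=0 bound=2 product=5
t=11: arr=0 -> substrate=0 bound=2 product=5
t=12: arr=1 -> substrate=0 bound=1 product=7

Answer: 7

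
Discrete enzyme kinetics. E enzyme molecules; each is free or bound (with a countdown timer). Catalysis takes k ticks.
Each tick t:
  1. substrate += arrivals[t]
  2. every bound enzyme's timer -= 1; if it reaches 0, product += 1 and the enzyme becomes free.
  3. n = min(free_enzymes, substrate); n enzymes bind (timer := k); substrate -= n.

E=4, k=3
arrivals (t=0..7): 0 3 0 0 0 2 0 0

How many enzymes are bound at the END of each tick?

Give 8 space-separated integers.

t=0: arr=0 -> substrate=0 bound=0 product=0
t=1: arr=3 -> substrate=0 bound=3 product=0
t=2: arr=0 -> substrate=0 bound=3 product=0
t=3: arr=0 -> substrate=0 bound=3 product=0
t=4: arr=0 -> substrate=0 bound=0 product=3
t=5: arr=2 -> substrate=0 bound=2 product=3
t=6: arr=0 -> substrate=0 bound=2 product=3
t=7: arr=0 -> substrate=0 bound=2 product=3

Answer: 0 3 3 3 0 2 2 2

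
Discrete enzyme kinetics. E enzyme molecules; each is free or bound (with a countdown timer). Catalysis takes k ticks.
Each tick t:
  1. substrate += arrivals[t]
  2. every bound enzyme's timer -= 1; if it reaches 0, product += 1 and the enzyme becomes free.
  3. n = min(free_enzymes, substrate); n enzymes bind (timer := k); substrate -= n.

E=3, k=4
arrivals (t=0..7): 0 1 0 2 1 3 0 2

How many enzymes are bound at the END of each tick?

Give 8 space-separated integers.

t=0: arr=0 -> substrate=0 bound=0 product=0
t=1: arr=1 -> substrate=0 bound=1 product=0
t=2: arr=0 -> substrate=0 bound=1 product=0
t=3: arr=2 -> substrate=0 bound=3 product=0
t=4: arr=1 -> substrate=1 bound=3 product=0
t=5: arr=3 -> substrate=3 bound=3 product=1
t=6: arr=0 -> substrate=3 bound=3 product=1
t=7: arr=2 -> substrate=3 bound=3 product=3

Answer: 0 1 1 3 3 3 3 3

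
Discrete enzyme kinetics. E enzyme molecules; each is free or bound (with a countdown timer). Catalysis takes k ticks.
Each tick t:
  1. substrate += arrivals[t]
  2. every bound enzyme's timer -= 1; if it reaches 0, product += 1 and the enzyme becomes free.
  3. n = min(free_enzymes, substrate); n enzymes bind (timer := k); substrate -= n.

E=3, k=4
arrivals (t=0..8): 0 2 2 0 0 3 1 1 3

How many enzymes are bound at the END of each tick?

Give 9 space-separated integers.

Answer: 0 2 3 3 3 3 3 3 3

Derivation:
t=0: arr=0 -> substrate=0 bound=0 product=0
t=1: arr=2 -> substrate=0 bound=2 product=0
t=2: arr=2 -> substrate=1 bound=3 product=0
t=3: arr=0 -> substrate=1 bound=3 product=0
t=4: arr=0 -> substrate=1 bound=3 product=0
t=5: arr=3 -> substrate=2 bound=3 product=2
t=6: arr=1 -> substrate=2 bound=3 product=3
t=7: arr=1 -> substrate=3 bound=3 product=3
t=8: arr=3 -> substrate=6 bound=3 product=3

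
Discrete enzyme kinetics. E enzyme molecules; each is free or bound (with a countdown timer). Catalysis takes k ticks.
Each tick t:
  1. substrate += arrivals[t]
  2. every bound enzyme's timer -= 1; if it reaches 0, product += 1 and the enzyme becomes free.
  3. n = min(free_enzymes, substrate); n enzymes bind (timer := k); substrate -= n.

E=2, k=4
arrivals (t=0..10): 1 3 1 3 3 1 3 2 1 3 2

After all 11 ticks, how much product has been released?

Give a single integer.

Answer: 4

Derivation:
t=0: arr=1 -> substrate=0 bound=1 product=0
t=1: arr=3 -> substrate=2 bound=2 product=0
t=2: arr=1 -> substrate=3 bound=2 product=0
t=3: arr=3 -> substrate=6 bound=2 product=0
t=4: arr=3 -> substrate=8 bound=2 product=1
t=5: arr=1 -> substrate=8 bound=2 product=2
t=6: arr=3 -> substrate=11 bound=2 product=2
t=7: arr=2 -> substrate=13 bound=2 product=2
t=8: arr=1 -> substrate=13 bound=2 product=3
t=9: arr=3 -> substrate=15 bound=2 product=4
t=10: arr=2 -> substrate=17 bound=2 product=4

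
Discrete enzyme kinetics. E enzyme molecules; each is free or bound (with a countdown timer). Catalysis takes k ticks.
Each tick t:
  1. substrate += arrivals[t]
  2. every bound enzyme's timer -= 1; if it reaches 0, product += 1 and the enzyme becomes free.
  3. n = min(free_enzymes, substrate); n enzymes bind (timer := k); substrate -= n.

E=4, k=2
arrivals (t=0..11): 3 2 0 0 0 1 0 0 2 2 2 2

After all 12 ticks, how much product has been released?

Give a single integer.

Answer: 10

Derivation:
t=0: arr=3 -> substrate=0 bound=3 product=0
t=1: arr=2 -> substrate=1 bound=4 product=0
t=2: arr=0 -> substrate=0 bound=2 product=3
t=3: arr=0 -> substrate=0 bound=1 product=4
t=4: arr=0 -> substrate=0 bound=0 product=5
t=5: arr=1 -> substrate=0 bound=1 product=5
t=6: arr=0 -> substrate=0 bound=1 product=5
t=7: arr=0 -> substrate=0 bound=0 product=6
t=8: arr=2 -> substrate=0 bound=2 product=6
t=9: arr=2 -> substrate=0 bound=4 product=6
t=10: arr=2 -> substrate=0 bound=4 product=8
t=11: arr=2 -> substrate=0 bound=4 product=10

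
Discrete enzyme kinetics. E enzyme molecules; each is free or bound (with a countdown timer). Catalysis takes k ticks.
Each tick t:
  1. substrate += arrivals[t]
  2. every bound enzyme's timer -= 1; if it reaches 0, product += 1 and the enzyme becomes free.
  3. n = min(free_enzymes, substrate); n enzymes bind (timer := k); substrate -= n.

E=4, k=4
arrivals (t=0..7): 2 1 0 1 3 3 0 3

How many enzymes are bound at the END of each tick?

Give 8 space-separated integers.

t=0: arr=2 -> substrate=0 bound=2 product=0
t=1: arr=1 -> substrate=0 bound=3 product=0
t=2: arr=0 -> substrate=0 bound=3 product=0
t=3: arr=1 -> substrate=0 bound=4 product=0
t=4: arr=3 -> substrate=1 bound=4 product=2
t=5: arr=3 -> substrate=3 bound=4 product=3
t=6: arr=0 -> substrate=3 bound=4 product=3
t=7: arr=3 -> substrate=5 bound=4 product=4

Answer: 2 3 3 4 4 4 4 4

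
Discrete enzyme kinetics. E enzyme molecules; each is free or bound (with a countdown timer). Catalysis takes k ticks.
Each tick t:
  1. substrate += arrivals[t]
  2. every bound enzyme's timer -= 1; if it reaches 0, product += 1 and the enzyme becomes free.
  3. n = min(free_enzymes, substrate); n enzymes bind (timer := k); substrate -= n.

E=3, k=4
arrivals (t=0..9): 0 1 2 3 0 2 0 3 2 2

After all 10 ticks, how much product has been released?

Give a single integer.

t=0: arr=0 -> substrate=0 bound=0 product=0
t=1: arr=1 -> substrate=0 bound=1 product=0
t=2: arr=2 -> substrate=0 bound=3 product=0
t=3: arr=3 -> substrate=3 bound=3 product=0
t=4: arr=0 -> substrate=3 bound=3 product=0
t=5: arr=2 -> substrate=4 bound=3 product=1
t=6: arr=0 -> substrate=2 bound=3 product=3
t=7: arr=3 -> substrate=5 bound=3 product=3
t=8: arr=2 -> substrate=7 bound=3 product=3
t=9: arr=2 -> substrate=8 bound=3 product=4

Answer: 4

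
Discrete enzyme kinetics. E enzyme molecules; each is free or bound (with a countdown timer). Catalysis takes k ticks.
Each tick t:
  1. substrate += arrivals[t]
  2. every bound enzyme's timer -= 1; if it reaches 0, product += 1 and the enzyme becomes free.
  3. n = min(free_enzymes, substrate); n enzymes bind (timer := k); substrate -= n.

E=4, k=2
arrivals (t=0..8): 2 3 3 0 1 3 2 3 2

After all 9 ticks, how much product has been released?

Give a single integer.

Answer: 13

Derivation:
t=0: arr=2 -> substrate=0 bound=2 product=0
t=1: arr=3 -> substrate=1 bound=4 product=0
t=2: arr=3 -> substrate=2 bound=4 product=2
t=3: arr=0 -> substrate=0 bound=4 product=4
t=4: arr=1 -> substrate=0 bound=3 product=6
t=5: arr=3 -> substrate=0 bound=4 product=8
t=6: arr=2 -> substrate=1 bound=4 product=9
t=7: arr=3 -> substrate=1 bound=4 product=12
t=8: arr=2 -> substrate=2 bound=4 product=13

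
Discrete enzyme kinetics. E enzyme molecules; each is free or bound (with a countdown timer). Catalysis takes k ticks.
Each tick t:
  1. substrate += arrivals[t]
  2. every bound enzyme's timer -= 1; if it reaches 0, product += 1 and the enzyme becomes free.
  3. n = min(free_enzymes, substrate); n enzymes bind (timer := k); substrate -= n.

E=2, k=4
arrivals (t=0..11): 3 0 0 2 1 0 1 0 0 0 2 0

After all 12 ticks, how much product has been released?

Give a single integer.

Answer: 4

Derivation:
t=0: arr=3 -> substrate=1 bound=2 product=0
t=1: arr=0 -> substrate=1 bound=2 product=0
t=2: arr=0 -> substrate=1 bound=2 product=0
t=3: arr=2 -> substrate=3 bound=2 product=0
t=4: arr=1 -> substrate=2 bound=2 product=2
t=5: arr=0 -> substrate=2 bound=2 product=2
t=6: arr=1 -> substrate=3 bound=2 product=2
t=7: arr=0 -> substrate=3 bound=2 product=2
t=8: arr=0 -> substrate=1 bound=2 product=4
t=9: arr=0 -> substrate=1 bound=2 product=4
t=10: arr=2 -> substrate=3 bound=2 product=4
t=11: arr=0 -> substrate=3 bound=2 product=4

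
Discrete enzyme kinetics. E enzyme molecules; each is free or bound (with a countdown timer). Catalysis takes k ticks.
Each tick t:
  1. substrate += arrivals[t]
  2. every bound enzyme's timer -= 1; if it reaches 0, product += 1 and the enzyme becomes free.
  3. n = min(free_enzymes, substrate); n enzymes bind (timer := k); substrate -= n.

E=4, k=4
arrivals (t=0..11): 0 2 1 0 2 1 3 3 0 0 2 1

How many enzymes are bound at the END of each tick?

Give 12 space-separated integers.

Answer: 0 2 3 3 4 4 4 4 4 4 4 4

Derivation:
t=0: arr=0 -> substrate=0 bound=0 product=0
t=1: arr=2 -> substrate=0 bound=2 product=0
t=2: arr=1 -> substrate=0 bound=3 product=0
t=3: arr=0 -> substrate=0 bound=3 product=0
t=4: arr=2 -> substrate=1 bound=4 product=0
t=5: arr=1 -> substrate=0 bound=4 product=2
t=6: arr=3 -> substrate=2 bound=4 product=3
t=7: arr=3 -> substrate=5 bound=4 product=3
t=8: arr=0 -> substrate=4 bound=4 product=4
t=9: arr=0 -> substrate=2 bound=4 product=6
t=10: arr=2 -> substrate=3 bound=4 product=7
t=11: arr=1 -> substrate=4 bound=4 product=7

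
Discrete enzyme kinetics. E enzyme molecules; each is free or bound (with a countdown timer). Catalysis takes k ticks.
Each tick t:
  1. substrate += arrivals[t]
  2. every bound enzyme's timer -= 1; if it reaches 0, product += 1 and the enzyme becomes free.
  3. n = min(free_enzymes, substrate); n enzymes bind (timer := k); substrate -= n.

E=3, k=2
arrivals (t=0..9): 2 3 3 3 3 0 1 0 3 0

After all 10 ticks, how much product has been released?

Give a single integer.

Answer: 12

Derivation:
t=0: arr=2 -> substrate=0 bound=2 product=0
t=1: arr=3 -> substrate=2 bound=3 product=0
t=2: arr=3 -> substrate=3 bound=3 product=2
t=3: arr=3 -> substrate=5 bound=3 product=3
t=4: arr=3 -> substrate=6 bound=3 product=5
t=5: arr=0 -> substrate=5 bound=3 product=6
t=6: arr=1 -> substrate=4 bound=3 product=8
t=7: arr=0 -> substrate=3 bound=3 product=9
t=8: arr=3 -> substrate=4 bound=3 product=11
t=9: arr=0 -> substrate=3 bound=3 product=12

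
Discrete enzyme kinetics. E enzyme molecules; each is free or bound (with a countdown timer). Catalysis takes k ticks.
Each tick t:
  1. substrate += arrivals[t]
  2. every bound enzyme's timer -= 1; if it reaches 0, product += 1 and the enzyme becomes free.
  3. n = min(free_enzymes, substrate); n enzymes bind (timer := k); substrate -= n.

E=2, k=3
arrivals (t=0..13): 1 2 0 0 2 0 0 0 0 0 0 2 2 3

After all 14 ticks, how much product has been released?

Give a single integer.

t=0: arr=1 -> substrate=0 bound=1 product=0
t=1: arr=2 -> substrate=1 bound=2 product=0
t=2: arr=0 -> substrate=1 bound=2 product=0
t=3: arr=0 -> substrate=0 bound=2 product=1
t=4: arr=2 -> substrate=1 bound=2 product=2
t=5: arr=0 -> substrate=1 bound=2 product=2
t=6: arr=0 -> substrate=0 bound=2 product=3
t=7: arr=0 -> substrate=0 bound=1 product=4
t=8: arr=0 -> substrate=0 bound=1 product=4
t=9: arr=0 -> substrate=0 bound=0 product=5
t=10: arr=0 -> substrate=0 bound=0 product=5
t=11: arr=2 -> substrate=0 bound=2 product=5
t=12: arr=2 -> substrate=2 bound=2 product=5
t=13: arr=3 -> substrate=5 bound=2 product=5

Answer: 5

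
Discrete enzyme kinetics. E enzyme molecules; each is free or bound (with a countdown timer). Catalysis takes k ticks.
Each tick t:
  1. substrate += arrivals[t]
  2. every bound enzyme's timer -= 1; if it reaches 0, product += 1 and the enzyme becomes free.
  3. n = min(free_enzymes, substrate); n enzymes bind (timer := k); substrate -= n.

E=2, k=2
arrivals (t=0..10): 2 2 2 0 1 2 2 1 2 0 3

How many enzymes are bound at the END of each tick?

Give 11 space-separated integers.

t=0: arr=2 -> substrate=0 bound=2 product=0
t=1: arr=2 -> substrate=2 bound=2 product=0
t=2: arr=2 -> substrate=2 bound=2 product=2
t=3: arr=0 -> substrate=2 bound=2 product=2
t=4: arr=1 -> substrate=1 bound=2 product=4
t=5: arr=2 -> substrate=3 bound=2 product=4
t=6: arr=2 -> substrate=3 bound=2 product=6
t=7: arr=1 -> substrate=4 bound=2 product=6
t=8: arr=2 -> substrate=4 bound=2 product=8
t=9: arr=0 -> substrate=4 bound=2 product=8
t=10: arr=3 -> substrate=5 bound=2 product=10

Answer: 2 2 2 2 2 2 2 2 2 2 2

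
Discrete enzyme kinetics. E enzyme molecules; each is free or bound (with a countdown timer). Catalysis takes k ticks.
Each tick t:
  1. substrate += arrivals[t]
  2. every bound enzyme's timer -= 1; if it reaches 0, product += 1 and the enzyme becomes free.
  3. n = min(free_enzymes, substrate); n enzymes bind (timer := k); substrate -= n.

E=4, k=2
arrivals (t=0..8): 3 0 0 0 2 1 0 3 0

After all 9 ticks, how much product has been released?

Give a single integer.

t=0: arr=3 -> substrate=0 bound=3 product=0
t=1: arr=0 -> substrate=0 bound=3 product=0
t=2: arr=0 -> substrate=0 bound=0 product=3
t=3: arr=0 -> substrate=0 bound=0 product=3
t=4: arr=2 -> substrate=0 bound=2 product=3
t=5: arr=1 -> substrate=0 bound=3 product=3
t=6: arr=0 -> substrate=0 bound=1 product=5
t=7: arr=3 -> substrate=0 bound=3 product=6
t=8: arr=0 -> substrate=0 bound=3 product=6

Answer: 6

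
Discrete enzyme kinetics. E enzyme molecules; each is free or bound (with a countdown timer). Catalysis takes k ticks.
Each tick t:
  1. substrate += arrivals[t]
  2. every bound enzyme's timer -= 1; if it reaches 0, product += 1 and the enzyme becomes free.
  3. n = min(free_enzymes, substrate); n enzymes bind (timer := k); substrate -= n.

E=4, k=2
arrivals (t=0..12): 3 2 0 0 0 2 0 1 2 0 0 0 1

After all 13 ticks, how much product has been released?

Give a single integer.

Answer: 10

Derivation:
t=0: arr=3 -> substrate=0 bound=3 product=0
t=1: arr=2 -> substrate=1 bound=4 product=0
t=2: arr=0 -> substrate=0 bound=2 product=3
t=3: arr=0 -> substrate=0 bound=1 product=4
t=4: arr=0 -> substrate=0 bound=0 product=5
t=5: arr=2 -> substrate=0 bound=2 product=5
t=6: arr=0 -> substrate=0 bound=2 product=5
t=7: arr=1 -> substrate=0 bound=1 product=7
t=8: arr=2 -> substrate=0 bound=3 product=7
t=9: arr=0 -> substrate=0 bound=2 product=8
t=10: arr=0 -> substrate=0 bound=0 product=10
t=11: arr=0 -> substrate=0 bound=0 product=10
t=12: arr=1 -> substrate=0 bound=1 product=10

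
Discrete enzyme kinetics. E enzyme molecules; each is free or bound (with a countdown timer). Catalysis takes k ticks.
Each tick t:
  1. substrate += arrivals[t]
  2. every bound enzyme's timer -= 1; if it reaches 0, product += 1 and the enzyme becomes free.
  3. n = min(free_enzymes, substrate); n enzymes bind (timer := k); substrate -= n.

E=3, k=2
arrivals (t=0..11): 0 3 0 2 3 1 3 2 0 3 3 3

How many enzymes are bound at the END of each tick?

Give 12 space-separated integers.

Answer: 0 3 3 2 3 3 3 3 3 3 3 3

Derivation:
t=0: arr=0 -> substrate=0 bound=0 product=0
t=1: arr=3 -> substrate=0 bound=3 product=0
t=2: arr=0 -> substrate=0 bound=3 product=0
t=3: arr=2 -> substrate=0 bound=2 product=3
t=4: arr=3 -> substrate=2 bound=3 product=3
t=5: arr=1 -> substrate=1 bound=3 product=5
t=6: arr=3 -> substrate=3 bound=3 product=6
t=7: arr=2 -> substrate=3 bound=3 product=8
t=8: arr=0 -> substrate=2 bound=3 product=9
t=9: arr=3 -> substrate=3 bound=3 product=11
t=10: arr=3 -> substrate=5 bound=3 product=12
t=11: arr=3 -> substrate=6 bound=3 product=14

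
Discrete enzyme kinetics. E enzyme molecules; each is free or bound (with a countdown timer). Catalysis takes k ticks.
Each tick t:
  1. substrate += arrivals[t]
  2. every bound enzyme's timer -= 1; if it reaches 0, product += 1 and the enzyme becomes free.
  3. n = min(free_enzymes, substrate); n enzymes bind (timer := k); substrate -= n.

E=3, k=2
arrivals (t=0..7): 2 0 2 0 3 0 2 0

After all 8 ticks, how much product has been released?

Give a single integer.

Answer: 7

Derivation:
t=0: arr=2 -> substrate=0 bound=2 product=0
t=1: arr=0 -> substrate=0 bound=2 product=0
t=2: arr=2 -> substrate=0 bound=2 product=2
t=3: arr=0 -> substrate=0 bound=2 product=2
t=4: arr=3 -> substrate=0 bound=3 product=4
t=5: arr=0 -> substrate=0 bound=3 product=4
t=6: arr=2 -> substrate=0 bound=2 product=7
t=7: arr=0 -> substrate=0 bound=2 product=7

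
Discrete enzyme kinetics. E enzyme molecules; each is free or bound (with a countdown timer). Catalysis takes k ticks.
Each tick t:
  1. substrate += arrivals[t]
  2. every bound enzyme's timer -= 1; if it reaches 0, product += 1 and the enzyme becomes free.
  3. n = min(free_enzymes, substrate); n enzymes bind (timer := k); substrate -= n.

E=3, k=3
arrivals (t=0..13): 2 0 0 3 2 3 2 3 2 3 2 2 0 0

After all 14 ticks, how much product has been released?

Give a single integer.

t=0: arr=2 -> substrate=0 bound=2 product=0
t=1: arr=0 -> substrate=0 bound=2 product=0
t=2: arr=0 -> substrate=0 bound=2 product=0
t=3: arr=3 -> substrate=0 bound=3 product=2
t=4: arr=2 -> substrate=2 bound=3 product=2
t=5: arr=3 -> substrate=5 bound=3 product=2
t=6: arr=2 -> substrate=4 bound=3 product=5
t=7: arr=3 -> substrate=7 bound=3 product=5
t=8: arr=2 -> substrate=9 bound=3 product=5
t=9: arr=3 -> substrate=9 bound=3 product=8
t=10: arr=2 -> substrate=11 bound=3 product=8
t=11: arr=2 -> substrate=13 bound=3 product=8
t=12: arr=0 -> substrate=10 bound=3 product=11
t=13: arr=0 -> substrate=10 bound=3 product=11

Answer: 11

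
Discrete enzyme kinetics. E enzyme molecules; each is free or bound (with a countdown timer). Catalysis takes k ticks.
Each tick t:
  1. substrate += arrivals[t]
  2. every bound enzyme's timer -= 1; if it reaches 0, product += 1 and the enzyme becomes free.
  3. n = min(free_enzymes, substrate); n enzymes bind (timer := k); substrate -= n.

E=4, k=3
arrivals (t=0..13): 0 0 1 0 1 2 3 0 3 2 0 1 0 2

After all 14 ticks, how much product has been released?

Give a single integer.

t=0: arr=0 -> substrate=0 bound=0 product=0
t=1: arr=0 -> substrate=0 bound=0 product=0
t=2: arr=1 -> substrate=0 bound=1 product=0
t=3: arr=0 -> substrate=0 bound=1 product=0
t=4: arr=1 -> substrate=0 bound=2 product=0
t=5: arr=2 -> substrate=0 bound=3 product=1
t=6: arr=3 -> substrate=2 bound=4 product=1
t=7: arr=0 -> substrate=1 bound=4 product=2
t=8: arr=3 -> substrate=2 bound=4 product=4
t=9: arr=2 -> substrate=3 bound=4 product=5
t=10: arr=0 -> substrate=2 bound=4 product=6
t=11: arr=1 -> substrate=1 bound=4 product=8
t=12: arr=0 -> substrate=0 bound=4 product=9
t=13: arr=2 -> substrate=1 bound=4 product=10

Answer: 10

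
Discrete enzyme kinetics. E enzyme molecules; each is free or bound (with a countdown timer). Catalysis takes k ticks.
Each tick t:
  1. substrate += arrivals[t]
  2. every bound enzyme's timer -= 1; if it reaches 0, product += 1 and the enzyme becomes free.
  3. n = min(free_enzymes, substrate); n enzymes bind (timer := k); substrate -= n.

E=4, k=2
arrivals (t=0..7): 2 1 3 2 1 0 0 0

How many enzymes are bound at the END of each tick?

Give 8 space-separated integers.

Answer: 2 3 4 4 3 2 0 0

Derivation:
t=0: arr=2 -> substrate=0 bound=2 product=0
t=1: arr=1 -> substrate=0 bound=3 product=0
t=2: arr=3 -> substrate=0 bound=4 product=2
t=3: arr=2 -> substrate=1 bound=4 product=3
t=4: arr=1 -> substrate=0 bound=3 product=6
t=5: arr=0 -> substrate=0 bound=2 product=7
t=6: arr=0 -> substrate=0 bound=0 product=9
t=7: arr=0 -> substrate=0 bound=0 product=9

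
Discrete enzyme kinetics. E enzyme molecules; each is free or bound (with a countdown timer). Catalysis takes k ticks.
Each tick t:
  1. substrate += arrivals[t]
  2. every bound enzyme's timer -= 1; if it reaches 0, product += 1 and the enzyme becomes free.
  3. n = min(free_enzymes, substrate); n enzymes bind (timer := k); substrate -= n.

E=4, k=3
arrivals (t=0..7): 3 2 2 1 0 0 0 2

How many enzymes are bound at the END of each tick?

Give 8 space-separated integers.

t=0: arr=3 -> substrate=0 bound=3 product=0
t=1: arr=2 -> substrate=1 bound=4 product=0
t=2: arr=2 -> substrate=3 bound=4 product=0
t=3: arr=1 -> substrate=1 bound=4 product=3
t=4: arr=0 -> substrate=0 bound=4 product=4
t=5: arr=0 -> substrate=0 bound=4 product=4
t=6: arr=0 -> substrate=0 bound=1 product=7
t=7: arr=2 -> substrate=0 bound=2 product=8

Answer: 3 4 4 4 4 4 1 2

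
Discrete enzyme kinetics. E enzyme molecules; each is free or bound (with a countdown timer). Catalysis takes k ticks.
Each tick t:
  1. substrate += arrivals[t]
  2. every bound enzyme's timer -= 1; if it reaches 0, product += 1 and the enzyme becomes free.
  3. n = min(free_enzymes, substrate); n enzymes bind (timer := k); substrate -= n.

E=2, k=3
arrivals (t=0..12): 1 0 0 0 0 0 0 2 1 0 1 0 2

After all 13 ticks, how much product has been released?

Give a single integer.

Answer: 3

Derivation:
t=0: arr=1 -> substrate=0 bound=1 product=0
t=1: arr=0 -> substrate=0 bound=1 product=0
t=2: arr=0 -> substrate=0 bound=1 product=0
t=3: arr=0 -> substrate=0 bound=0 product=1
t=4: arr=0 -> substrate=0 bound=0 product=1
t=5: arr=0 -> substrate=0 bound=0 product=1
t=6: arr=0 -> substrate=0 bound=0 product=1
t=7: arr=2 -> substrate=0 bound=2 product=1
t=8: arr=1 -> substrate=1 bound=2 product=1
t=9: arr=0 -> substrate=1 bound=2 product=1
t=10: arr=1 -> substrate=0 bound=2 product=3
t=11: arr=0 -> substrate=0 bound=2 product=3
t=12: arr=2 -> substrate=2 bound=2 product=3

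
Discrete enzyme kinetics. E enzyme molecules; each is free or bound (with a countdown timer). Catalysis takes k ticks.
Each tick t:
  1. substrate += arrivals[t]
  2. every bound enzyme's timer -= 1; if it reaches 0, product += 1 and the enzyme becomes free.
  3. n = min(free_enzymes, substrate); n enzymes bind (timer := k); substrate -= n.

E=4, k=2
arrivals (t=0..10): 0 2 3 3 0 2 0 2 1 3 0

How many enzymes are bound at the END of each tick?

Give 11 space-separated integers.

t=0: arr=0 -> substrate=0 bound=0 product=0
t=1: arr=2 -> substrate=0 bound=2 product=0
t=2: arr=3 -> substrate=1 bound=4 product=0
t=3: arr=3 -> substrate=2 bound=4 product=2
t=4: arr=0 -> substrate=0 bound=4 product=4
t=5: arr=2 -> substrate=0 bound=4 product=6
t=6: arr=0 -> substrate=0 bound=2 product=8
t=7: arr=2 -> substrate=0 bound=2 product=10
t=8: arr=1 -> substrate=0 bound=3 product=10
t=9: arr=3 -> substrate=0 bound=4 product=12
t=10: arr=0 -> substrate=0 bound=3 product=13

Answer: 0 2 4 4 4 4 2 2 3 4 3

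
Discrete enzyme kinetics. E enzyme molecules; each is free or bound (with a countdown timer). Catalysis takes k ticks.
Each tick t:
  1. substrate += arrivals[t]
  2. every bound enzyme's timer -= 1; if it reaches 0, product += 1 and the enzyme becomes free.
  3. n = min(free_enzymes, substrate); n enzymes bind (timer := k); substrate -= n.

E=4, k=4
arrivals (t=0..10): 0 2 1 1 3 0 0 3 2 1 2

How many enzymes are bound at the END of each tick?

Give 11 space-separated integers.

Answer: 0 2 3 4 4 4 4 4 4 4 4

Derivation:
t=0: arr=0 -> substrate=0 bound=0 product=0
t=1: arr=2 -> substrate=0 bound=2 product=0
t=2: arr=1 -> substrate=0 bound=3 product=0
t=3: arr=1 -> substrate=0 bound=4 product=0
t=4: arr=3 -> substrate=3 bound=4 product=0
t=5: arr=0 -> substrate=1 bound=4 product=2
t=6: arr=0 -> substrate=0 bound=4 product=3
t=7: arr=3 -> substrate=2 bound=4 product=4
t=8: arr=2 -> substrate=4 bound=4 product=4
t=9: arr=1 -> substrate=3 bound=4 product=6
t=10: arr=2 -> substrate=4 bound=4 product=7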